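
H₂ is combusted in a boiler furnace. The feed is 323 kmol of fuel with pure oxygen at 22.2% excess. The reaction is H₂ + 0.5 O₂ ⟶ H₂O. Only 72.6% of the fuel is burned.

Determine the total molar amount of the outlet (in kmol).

Stoichiometric O₂ = 0.5 × 323 = 161.5 kmol; O₂ fed = 161.5 × 1.222 = 197.4 kmol.
Fuel reacted = 0.726 × 323 → ξ = 234.5 kmol.
Outlet (n = n₀ + ν ξ):
  H₂: 323 − 1(234.5) = 88.5
  O₂: 197.4 − 0.5(234.5) = 80.1
  H₂O: 0 + 1(234.5) = 234.5
Total out = 88.5 + 80.1 + 234.5 = 403.1 kmol.

403 kmol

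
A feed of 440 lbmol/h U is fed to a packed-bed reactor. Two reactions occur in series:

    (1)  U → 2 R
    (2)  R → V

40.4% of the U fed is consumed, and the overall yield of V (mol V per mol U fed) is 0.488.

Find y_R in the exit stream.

Conversion of U: U consumed = 1ξ₁ = 0.404 × 440 → ξ₁ = 177.8 lbmol/h.
Yield of V: 1ξ₂ / 440 = 0.488 → ξ₂ = 214.7 lbmol/h.
Outlet amounts (n = n₀ + Σ ν·ξ):
  U: 440 − 1(177.8) = 262.2
  R: 0 + 2(177.8) − 1(214.7) = 140.8
  V: 0 + 1(214.7) = 214.7
Total out = 617.8 lbmol/h; y_R = 140.8 / 617.8 = 0.2279.

0.228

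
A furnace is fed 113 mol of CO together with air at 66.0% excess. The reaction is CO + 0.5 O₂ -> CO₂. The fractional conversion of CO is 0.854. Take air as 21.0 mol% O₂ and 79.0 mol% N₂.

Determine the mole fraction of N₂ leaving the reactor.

0.69

Stoichiometric O₂ = 0.5 × 113 = 56.5 mol; O₂ fed = 56.5 × 1.660 = 93.79 mol.
N₂ fed = 93.79 × 79/21 = 352.8 mol.
Fuel reacted = 0.854 × 113 → ξ = 96.5 mol.
Outlet (n = n₀ + ν ξ):
  CO: 113 − 1(96.5) = 16.5
  O₂: 93.79 − 0.5(96.5) = 45.54
  N₂: 352.8 (inert)
  CO₂: 0 + 1(96.5) = 96.5
Total out = 511.4 mol; y_N₂ = 352.8 / 511.4 = 0.69.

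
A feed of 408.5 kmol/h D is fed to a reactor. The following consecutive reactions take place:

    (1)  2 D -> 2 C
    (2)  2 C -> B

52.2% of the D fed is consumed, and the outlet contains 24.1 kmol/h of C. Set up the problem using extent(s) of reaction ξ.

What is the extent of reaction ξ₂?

ξ₂ = 94.6 kmol/h

Conversion of D: D consumed = 2ξ₁ = 0.522 × 408.5 → ξ₁ = 106.6 kmol/h.
C balance: n_C = 0 + 2ξ₁ − 2ξ₂ = 24.1 → ξ₂ = (2·106.6 − 24.1)/2 = 94.57 kmol/h.
Outlet amounts (n = n₀ + Σ ν·ξ):
  D: 408.5 − 2(106.6) = 195.3
  C: 0 + 2(106.6) − 2(94.57) = 24.1
  B: 0 + 1(94.57) = 94.57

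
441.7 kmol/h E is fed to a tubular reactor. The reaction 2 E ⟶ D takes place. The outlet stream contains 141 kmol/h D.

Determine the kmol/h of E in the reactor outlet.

For D: n = n₀ + 1ξ → 141 = 0 + 1ξ, giving ξ = 141 kmol/h.
Outlet amounts (n = n₀ + ν ξ):
  E: 441.7 − 2(141) = 159.7
  D: 0 + 1(141) = 141

160 kmol/h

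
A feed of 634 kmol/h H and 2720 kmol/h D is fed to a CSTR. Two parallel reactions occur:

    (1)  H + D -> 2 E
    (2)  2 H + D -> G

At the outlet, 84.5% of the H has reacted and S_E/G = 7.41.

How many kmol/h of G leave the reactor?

Conversion of H: H consumed = 0.845 × 634 = 535.7 kmol/h = 1ξ₁ + 2ξ₂.
Selectivity: 2ξ₁ / (1ξ₂) = 7.41 → ξ₁ = 3.705 ξ₂.
Substitute: (1·3.705 + 2) ξ₂ = 535.7 → ξ₂ = 93.91 kmol/h, ξ₁ = 347.9 kmol/h.
Outlet amounts (n = n₀ + Σ ν·ξ):
  H: 634 − 1(347.9) − 2(93.91) = 98.27
  D: 2720 − 1(347.9) − 1(93.91) = 2278
  E: 0 + 2(347.9) = 695.8
  G: 0 + 1(93.91) = 93.91

93.9 kmol/h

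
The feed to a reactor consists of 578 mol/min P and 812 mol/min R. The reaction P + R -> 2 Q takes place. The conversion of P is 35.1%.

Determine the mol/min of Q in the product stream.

P reacted = 0.351 × 578 = 202.9 mol/min; ν_P = −1, so ξ = 202.9/1 = 202.9 mol/min.
Outlet amounts (n = n₀ + ν ξ):
  P: 578 − 1(202.9) = 375.1
  R: 812 − 1(202.9) = 609.1
  Q: 0 + 2(202.9) = 405.8

406 mol/min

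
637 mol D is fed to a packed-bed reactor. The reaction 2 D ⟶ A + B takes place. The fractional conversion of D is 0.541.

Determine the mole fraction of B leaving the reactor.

D reacted = 0.541 × 637 = 344.6 mol; ν_D = −2, so ξ = 344.6/2 = 172.3 mol.
Outlet amounts (n = n₀ + ν ξ):
  D: 637 − 2(172.3) = 292.4
  A: 0 + 1(172.3) = 172.3
  B: 0 + 1(172.3) = 172.3
Total out = 637 mol; y_B = 172.3 / 637 = 0.2705.

0.271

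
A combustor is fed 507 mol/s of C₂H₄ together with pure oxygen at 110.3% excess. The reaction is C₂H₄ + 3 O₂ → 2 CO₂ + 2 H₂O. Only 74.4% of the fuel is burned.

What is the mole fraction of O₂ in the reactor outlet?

0.558

Stoichiometric O₂ = 3 × 507 = 1521 mol/s; O₂ fed = 1521 × 2.103 = 3199 mol/s.
Fuel reacted = 0.744 × 507 → ξ = 377.2 mol/s.
Outlet (n = n₀ + ν ξ):
  C₂H₄: 507 − 1(377.2) = 129.8
  O₂: 3199 − 3(377.2) = 2067
  CO₂: 0 + 2(377.2) = 754.4
  H₂O: 0 + 2(377.2) = 754.4
Total out = 3706 mol/s; y_O₂ = 2067 / 3706 = 0.5578.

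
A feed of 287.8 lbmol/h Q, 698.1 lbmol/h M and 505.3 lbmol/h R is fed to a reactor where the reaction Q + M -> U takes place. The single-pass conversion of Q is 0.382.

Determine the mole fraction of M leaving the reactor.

Q reacted = 0.382 × 287.8 = 109.9 lbmol/h; ν_Q = −1, so ξ = 109.9/1 = 109.9 lbmol/h.
Outlet amounts (n = n₀ + ν ξ):
  Q: 287.8 − 1(109.9) = 177.9
  M: 698.1 − 1(109.9) = 588.2
  U: 0 + 1(109.9) = 109.9
  R: 505.3 (inert)
Total out = 1381 lbmol/h; y_M = 588.2 / 1381 = 0.4258.

0.426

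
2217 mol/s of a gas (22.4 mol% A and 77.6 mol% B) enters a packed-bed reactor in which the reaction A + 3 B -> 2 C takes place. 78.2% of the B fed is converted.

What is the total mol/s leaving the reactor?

1320 mol/s

B reacted = 0.782 × 1720 = 1345 mol/s; ν_B = −3, so ξ = 1345/3 = 448.4 mol/s.
Outlet amounts (n = n₀ + ν ξ):
  A: 496.6 − 1(448.4) = 48.16
  B: 1720 − 3(448.4) = 375
  C: 0 + 2(448.4) = 896.9
Total out = 48.16 + 375 + 896.9 = 1320 mol/s.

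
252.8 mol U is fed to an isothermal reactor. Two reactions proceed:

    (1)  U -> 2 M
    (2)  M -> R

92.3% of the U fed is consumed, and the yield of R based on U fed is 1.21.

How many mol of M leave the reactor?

161 mol

Conversion of U: U consumed = 1ξ₁ = 0.923 × 252.8 → ξ₁ = 233.3 mol.
Yield of R: 1ξ₂ / 252.8 = 1.21 → ξ₂ = 305.9 mol.
Outlet amounts (n = n₀ + Σ ν·ξ):
  U: 252.8 − 1(233.3) = 19.47
  M: 0 + 2(233.3) − 1(305.9) = 160.8
  R: 0 + 1(305.9) = 305.9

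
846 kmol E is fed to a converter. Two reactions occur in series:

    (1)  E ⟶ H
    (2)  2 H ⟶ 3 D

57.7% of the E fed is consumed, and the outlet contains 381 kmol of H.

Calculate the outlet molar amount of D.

161 kmol

Conversion of E: E consumed = 1ξ₁ = 0.577 × 846 → ξ₁ = 488.1 kmol.
H balance: n_H = 0 + 1ξ₁ − 2ξ₂ = 381 → ξ₂ = (1·488.1 − 381)/2 = 53.57 kmol.
Outlet amounts (n = n₀ + Σ ν·ξ):
  E: 846 − 1(488.1) = 357.9
  H: 0 + 1(488.1) − 2(53.57) = 381
  D: 0 + 3(53.57) = 160.7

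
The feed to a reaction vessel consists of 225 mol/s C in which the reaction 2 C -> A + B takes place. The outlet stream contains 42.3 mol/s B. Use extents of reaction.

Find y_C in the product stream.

0.624

For B: n = n₀ + 1ξ → 42.3 = 0 + 1ξ, giving ξ = 42.3 mol/s.
Outlet amounts (n = n₀ + ν ξ):
  C: 225 − 2(42.3) = 140.4
  A: 0 + 1(42.3) = 42.3
  B: 0 + 1(42.3) = 42.3
Total out = 225 mol/s; y_C = 140.4 / 225 = 0.624.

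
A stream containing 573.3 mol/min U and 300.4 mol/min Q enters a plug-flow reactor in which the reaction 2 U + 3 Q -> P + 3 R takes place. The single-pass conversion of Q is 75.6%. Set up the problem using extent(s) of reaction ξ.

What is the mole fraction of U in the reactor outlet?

0.529

Q reacted = 0.756 × 300.4 = 227.1 mol/min; ν_Q = −3, so ξ = 227.1/3 = 75.7 mol/min.
Outlet amounts (n = n₀ + ν ξ):
  U: 573.3 − 2(75.7) = 421.9
  Q: 300.4 − 3(75.7) = 73.3
  P: 0 + 1(75.7) = 75.7
  R: 0 + 3(75.7) = 227.1
Total out = 798 mol/min; y_U = 421.9 / 798 = 0.5287.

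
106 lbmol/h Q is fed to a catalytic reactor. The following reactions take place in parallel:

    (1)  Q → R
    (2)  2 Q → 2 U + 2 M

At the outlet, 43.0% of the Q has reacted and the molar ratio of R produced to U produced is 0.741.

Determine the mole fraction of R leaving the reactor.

0.147

Conversion of Q: Q consumed = 0.43 × 106 = 45.58 lbmol/h = 1ξ₁ + 2ξ₂.
Selectivity: 1ξ₁ / (2ξ₂) = 0.741 → ξ₁ = 1.482 ξ₂.
Substitute: (1·1.482 + 2) ξ₂ = 45.58 → ξ₂ = 13.09 lbmol/h, ξ₁ = 19.4 lbmol/h.
Outlet amounts (n = n₀ + Σ ν·ξ):
  Q: 106 − 1(19.4) − 2(13.09) = 60.42
  R: 0 + 1(19.4) = 19.4
  U: 0 + 2(13.09) = 26.18
  M: 0 + 2(13.09) = 26.18
Total out = 132.2 lbmol/h; y_R = 19.4 / 132.2 = 0.1468.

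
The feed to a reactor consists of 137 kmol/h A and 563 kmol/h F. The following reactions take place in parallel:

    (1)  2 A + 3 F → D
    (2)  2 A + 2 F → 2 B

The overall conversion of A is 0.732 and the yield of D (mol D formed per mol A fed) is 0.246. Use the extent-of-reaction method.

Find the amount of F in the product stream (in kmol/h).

429 kmol/h

Yield of D: 1ξ₁ / 137 = 0.246 → ξ₁ = 33.7 kmol/h.
Conversion of A: 2ξ₁ + 2ξ₂ = 0.732 × 137 = 100.3 → ξ₂ = 16.44 kmol/h.
Outlet amounts (n = n₀ + Σ ν·ξ):
  A: 137 − 2(33.7) − 2(16.44) = 36.72
  F: 563 − 3(33.7) − 2(16.44) = 429
  D: 0 + 1(33.7) = 33.7
  B: 0 + 2(16.44) = 32.88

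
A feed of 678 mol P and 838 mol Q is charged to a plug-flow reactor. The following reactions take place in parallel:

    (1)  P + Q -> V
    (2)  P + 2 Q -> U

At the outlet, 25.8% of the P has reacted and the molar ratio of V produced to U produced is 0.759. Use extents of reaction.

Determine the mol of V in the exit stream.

Conversion of P: P consumed = 0.258 × 678 = 174.9 mol = 1ξ₁ + 1ξ₂.
Selectivity: 1ξ₁ / (1ξ₂) = 0.759 → ξ₁ = 0.759 ξ₂.
Substitute: (1·0.759 + 1) ξ₂ = 174.9 → ξ₂ = 99.45 mol, ξ₁ = 75.48 mol.
Outlet amounts (n = n₀ + Σ ν·ξ):
  P: 678 − 1(75.48) − 1(99.45) = 503.1
  Q: 838 − 1(75.48) − 2(99.45) = 563.6
  V: 0 + 1(75.48) = 75.48
  U: 0 + 1(99.45) = 99.45

75.5 mol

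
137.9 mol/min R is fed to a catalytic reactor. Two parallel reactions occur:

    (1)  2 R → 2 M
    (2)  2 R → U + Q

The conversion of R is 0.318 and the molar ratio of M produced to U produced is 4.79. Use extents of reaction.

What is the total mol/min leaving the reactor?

Conversion of R: R consumed = 0.318 × 137.9 = 43.85 mol/min = 2ξ₁ + 2ξ₂.
Selectivity: 2ξ₁ / (1ξ₂) = 4.79 → ξ₁ = 2.395 ξ₂.
Substitute: (2·2.395 + 2) ξ₂ = 43.85 → ξ₂ = 6.458 mol/min, ξ₁ = 15.47 mol/min.
Outlet amounts (n = n₀ + Σ ν·ξ):
  R: 137.9 − 2(15.47) − 2(6.458) = 94.05
  M: 0 + 2(15.47) = 30.94
  U: 0 + 1(6.458) = 6.458
  Q: 0 + 1(6.458) = 6.458
Total out = 94.05 + 30.94 + 6.458 + 6.458 = 137.9 mol/min.

138 mol/min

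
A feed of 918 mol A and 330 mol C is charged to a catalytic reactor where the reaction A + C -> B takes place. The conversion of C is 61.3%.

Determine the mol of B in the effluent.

C reacted = 0.613 × 330 = 202.3 mol; ν_C = −1, so ξ = 202.3/1 = 202.3 mol.
Outlet amounts (n = n₀ + ν ξ):
  A: 918 − 1(202.3) = 715.7
  C: 330 − 1(202.3) = 127.7
  B: 0 + 1(202.3) = 202.3

202 mol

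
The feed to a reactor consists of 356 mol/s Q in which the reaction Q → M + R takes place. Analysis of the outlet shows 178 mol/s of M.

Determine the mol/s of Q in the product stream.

For M: n = n₀ + 1ξ → 178 = 0 + 1ξ, giving ξ = 178 mol/s.
Outlet amounts (n = n₀ + ν ξ):
  Q: 356 − 1(178) = 178
  M: 0 + 1(178) = 178
  R: 0 + 1(178) = 178

178 mol/s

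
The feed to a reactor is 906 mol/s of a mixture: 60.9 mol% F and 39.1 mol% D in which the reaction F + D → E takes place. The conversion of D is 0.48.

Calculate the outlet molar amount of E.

170 mol/s

D reacted = 0.48 × 354.2 = 170 mol/s; ν_D = −1, so ξ = 170/1 = 170 mol/s.
Outlet amounts (n = n₀ + ν ξ):
  F: 551.8 − 1(170) = 381.7
  D: 354.2 − 1(170) = 184.2
  E: 0 + 1(170) = 170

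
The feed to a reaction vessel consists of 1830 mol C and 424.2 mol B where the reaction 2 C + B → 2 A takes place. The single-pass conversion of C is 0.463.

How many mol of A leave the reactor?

847 mol

C reacted = 0.463 × 1830 = 847.3 mol; ν_C = −2, so ξ = 847.3/2 = 423.6 mol.
Outlet amounts (n = n₀ + ν ξ):
  C: 1830 − 2(423.6) = 982.7
  B: 424.2 − 1(423.6) = 0.555
  A: 0 + 2(423.6) = 847.3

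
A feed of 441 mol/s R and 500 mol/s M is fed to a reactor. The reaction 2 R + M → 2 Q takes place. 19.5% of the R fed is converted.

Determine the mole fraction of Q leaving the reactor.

R reacted = 0.195 × 441 = 86 mol/s; ν_R = −2, so ξ = 86/2 = 43 mol/s.
Outlet amounts (n = n₀ + ν ξ):
  R: 441 − 2(43) = 355
  M: 500 − 1(43) = 457
  Q: 0 + 2(43) = 86
Total out = 898 mol/s; y_Q = 86 / 898 = 0.09576.

0.0958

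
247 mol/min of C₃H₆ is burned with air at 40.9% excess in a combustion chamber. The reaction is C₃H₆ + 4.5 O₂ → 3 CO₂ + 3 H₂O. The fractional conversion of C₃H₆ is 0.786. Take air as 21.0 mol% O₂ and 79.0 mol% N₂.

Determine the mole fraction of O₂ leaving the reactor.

Stoichiometric O₂ = 4.5 × 247 = 1112 mol/min; O₂ fed = 1112 × 1.409 = 1566 mol/min.
N₂ fed = 1566 × 79/21 = 5892 mol/min.
Fuel reacted = 0.786 × 247 → ξ = 194.1 mol/min.
Outlet (n = n₀ + ν ξ):
  C₃H₆: 247 − 1(194.1) = 52.86
  O₂: 1566 − 4.5(194.1) = 692.5
  N₂: 5892 (inert)
  CO₂: 0 + 3(194.1) = 582.4
  H₂O: 0 + 3(194.1) = 582.4
Total out = 7802 mol/min; y_O₂ = 692.5 / 7802 = 0.08876.

0.0888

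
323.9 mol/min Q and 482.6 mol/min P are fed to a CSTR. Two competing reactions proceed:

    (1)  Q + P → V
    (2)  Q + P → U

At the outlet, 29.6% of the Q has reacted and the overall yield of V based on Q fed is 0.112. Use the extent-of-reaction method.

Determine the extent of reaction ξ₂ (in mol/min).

Yield of V: 1ξ₁ / 323.9 = 0.112 → ξ₁ = 36.28 mol/min.
Conversion of Q: 1ξ₁ + 1ξ₂ = 0.296 × 323.9 = 95.87 → ξ₂ = 59.6 mol/min.
Outlet amounts (n = n₀ + Σ ν·ξ):
  Q: 323.9 − 1(36.28) − 1(59.6) = 228
  P: 482.6 − 1(36.28) − 1(59.6) = 386.7
  V: 0 + 1(36.28) = 36.28
  U: 0 + 1(59.6) = 59.6

ξ₂ = 59.6 mol/min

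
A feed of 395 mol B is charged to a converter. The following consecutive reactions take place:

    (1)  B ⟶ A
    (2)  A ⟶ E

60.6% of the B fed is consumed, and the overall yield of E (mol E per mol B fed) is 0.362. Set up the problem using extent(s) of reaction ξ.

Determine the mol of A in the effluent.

Conversion of B: B consumed = 1ξ₁ = 0.606 × 395 → ξ₁ = 239.4 mol.
Yield of E: 1ξ₂ / 395 = 0.362 → ξ₂ = 143 mol.
Outlet amounts (n = n₀ + Σ ν·ξ):
  B: 395 − 1(239.4) = 155.6
  A: 0 + 1(239.4) − 1(143) = 96.38
  E: 0 + 1(143) = 143

96.4 mol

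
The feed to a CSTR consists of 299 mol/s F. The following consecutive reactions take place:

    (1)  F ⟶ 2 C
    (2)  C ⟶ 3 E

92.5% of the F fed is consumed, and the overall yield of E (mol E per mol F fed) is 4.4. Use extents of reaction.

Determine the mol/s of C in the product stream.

115 mol/s

Conversion of F: F consumed = 1ξ₁ = 0.925 × 299 → ξ₁ = 276.6 mol/s.
Yield of E: 3ξ₂ / 299 = 4.4 → ξ₂ = 438.5 mol/s.
Outlet amounts (n = n₀ + Σ ν·ξ):
  F: 299 − 1(276.6) = 22.43
  C: 0 + 2(276.6) − 1(438.5) = 114.6
  E: 0 + 3(438.5) = 1316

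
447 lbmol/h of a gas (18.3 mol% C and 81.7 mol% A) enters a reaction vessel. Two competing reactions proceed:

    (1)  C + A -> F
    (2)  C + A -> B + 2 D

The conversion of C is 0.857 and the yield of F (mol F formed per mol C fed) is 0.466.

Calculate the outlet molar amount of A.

295 lbmol/h

Yield of F: 1ξ₁ / 81.8 = 0.466 → ξ₁ = 38.12 lbmol/h.
Conversion of C: 1ξ₁ + 1ξ₂ = 0.857 × 81.8 = 70.1 → ξ₂ = 31.98 lbmol/h.
Outlet amounts (n = n₀ + Σ ν·ξ):
  C: 81.8 − 1(38.12) − 1(31.98) = 11.7
  A: 365.2 − 1(38.12) − 1(31.98) = 295.1
  F: 0 + 1(38.12) = 38.12
  B: 0 + 1(31.98) = 31.98
  D: 0 + 2(31.98) = 63.97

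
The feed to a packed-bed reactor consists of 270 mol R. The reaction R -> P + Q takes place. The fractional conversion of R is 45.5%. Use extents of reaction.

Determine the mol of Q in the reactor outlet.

R reacted = 0.455 × 270 = 122.9 mol; ν_R = −1, so ξ = 122.9/1 = 122.9 mol.
Outlet amounts (n = n₀ + ν ξ):
  R: 270 − 1(122.9) = 147.1
  P: 0 + 1(122.9) = 122.9
  Q: 0 + 1(122.9) = 122.9

123 mol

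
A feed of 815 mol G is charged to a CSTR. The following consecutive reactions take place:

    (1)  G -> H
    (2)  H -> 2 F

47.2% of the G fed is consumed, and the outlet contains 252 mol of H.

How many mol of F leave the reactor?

Conversion of G: G consumed = 1ξ₁ = 0.472 × 815 → ξ₁ = 384.7 mol.
H balance: n_H = 0 + 1ξ₁ − 1ξ₂ = 252 → ξ₂ = (1·384.7 − 252)/1 = 132.7 mol.
Outlet amounts (n = n₀ + Σ ν·ξ):
  G: 815 − 1(384.7) = 430.3
  H: 0 + 1(384.7) − 1(132.7) = 252
  F: 0 + 2(132.7) = 265.4

265 mol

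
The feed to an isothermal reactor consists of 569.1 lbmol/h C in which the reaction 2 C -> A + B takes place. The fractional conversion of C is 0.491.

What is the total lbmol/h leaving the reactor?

C reacted = 0.491 × 569.1 = 279.4 lbmol/h; ν_C = −2, so ξ = 279.4/2 = 139.7 lbmol/h.
Outlet amounts (n = n₀ + ν ξ):
  C: 569.1 − 2(139.7) = 289.7
  A: 0 + 1(139.7) = 139.7
  B: 0 + 1(139.7) = 139.7
Total out = 289.7 + 139.7 + 139.7 = 569.1 lbmol/h.

569 lbmol/h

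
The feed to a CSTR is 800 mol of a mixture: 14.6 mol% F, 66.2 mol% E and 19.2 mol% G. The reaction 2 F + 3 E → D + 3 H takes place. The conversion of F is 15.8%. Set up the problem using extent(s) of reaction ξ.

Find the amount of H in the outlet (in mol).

27.7 mol

F reacted = 0.158 × 116.8 = 18.45 mol; ν_F = −2, so ξ = 18.45/2 = 9.227 mol.
Outlet amounts (n = n₀ + ν ξ):
  F: 116.8 − 2(9.227) = 98.35
  E: 529.6 − 3(9.227) = 501.9
  D: 0 + 1(9.227) = 9.227
  H: 0 + 3(9.227) = 27.68
  G: 153.6 (inert)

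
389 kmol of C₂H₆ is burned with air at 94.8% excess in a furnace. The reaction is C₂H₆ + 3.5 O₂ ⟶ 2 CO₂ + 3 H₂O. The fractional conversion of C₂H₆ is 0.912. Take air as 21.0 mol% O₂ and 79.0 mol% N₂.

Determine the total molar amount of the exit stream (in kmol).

13200 kmol

Stoichiometric O₂ = 3.5 × 389 = 1362 kmol; O₂ fed = 1362 × 1.948 = 2652 kmol.
N₂ fed = 2652 × 79/21 = 9977 kmol.
Fuel reacted = 0.912 × 389 → ξ = 354.8 kmol.
Outlet (n = n₀ + ν ξ):
  C₂H₆: 389 − 1(354.8) = 34.23
  O₂: 2652 − 3.5(354.8) = 1411
  N₂: 9977 (inert)
  CO₂: 0 + 2(354.8) = 709.5
  H₂O: 0 + 3(354.8) = 1064
Total out = 34.23 + 1411 + 9977 + 709.5 + 1064 = 13200 kmol.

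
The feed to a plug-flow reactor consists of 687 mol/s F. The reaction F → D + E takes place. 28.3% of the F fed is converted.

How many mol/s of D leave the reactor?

194 mol/s

F reacted = 0.283 × 687 = 194.4 mol/s; ν_F = −1, so ξ = 194.4/1 = 194.4 mol/s.
Outlet amounts (n = n₀ + ν ξ):
  F: 687 − 1(194.4) = 492.6
  D: 0 + 1(194.4) = 194.4
  E: 0 + 1(194.4) = 194.4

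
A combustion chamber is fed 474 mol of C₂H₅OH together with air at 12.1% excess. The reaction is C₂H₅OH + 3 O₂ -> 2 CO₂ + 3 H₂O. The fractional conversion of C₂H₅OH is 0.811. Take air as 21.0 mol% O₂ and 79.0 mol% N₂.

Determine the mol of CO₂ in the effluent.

769 mol

Stoichiometric O₂ = 3 × 474 = 1422 mol; O₂ fed = 1422 × 1.121 = 1594 mol.
N₂ fed = 1594 × 79/21 = 5997 mol.
Fuel reacted = 0.811 × 474 → ξ = 384.4 mol.
Outlet (n = n₀ + ν ξ):
  C₂H₅OH: 474 − 1(384.4) = 89.59
  O₂: 1594 − 3(384.4) = 440.8
  N₂: 5997 (inert)
  CO₂: 0 + 2(384.4) = 768.8
  H₂O: 0 + 3(384.4) = 1153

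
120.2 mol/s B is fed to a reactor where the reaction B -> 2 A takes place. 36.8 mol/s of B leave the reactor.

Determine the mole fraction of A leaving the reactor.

0.819

For B: n = n₀ − 1ξ → 36.8 = 120.2 − 1ξ, giving ξ = 83.4 mol/s.
Outlet amounts (n = n₀ + ν ξ):
  B: 120.2 − 1(83.4) = 36.8
  A: 0 + 2(83.4) = 166.8
Total out = 203.6 mol/s; y_A = 166.8 / 203.6 = 0.8193.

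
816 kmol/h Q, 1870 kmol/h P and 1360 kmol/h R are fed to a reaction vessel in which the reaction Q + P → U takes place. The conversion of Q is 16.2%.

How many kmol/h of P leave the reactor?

1740 kmol/h

Q reacted = 0.162 × 816 = 132.2 kmol/h; ν_Q = −1, so ξ = 132.2/1 = 132.2 kmol/h.
Outlet amounts (n = n₀ + ν ξ):
  Q: 816 − 1(132.2) = 683.8
  P: 1870 − 1(132.2) = 1738
  U: 0 + 1(132.2) = 132.2
  R: 1360 (inert)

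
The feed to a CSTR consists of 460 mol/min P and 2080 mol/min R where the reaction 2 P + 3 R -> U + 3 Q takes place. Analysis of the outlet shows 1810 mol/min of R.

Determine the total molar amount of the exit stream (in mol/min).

2450 mol/min

For R: n = n₀ − 3ξ → 1810 = 2080 − 3ξ, giving ξ = 90 mol/min.
Outlet amounts (n = n₀ + ν ξ):
  P: 460 − 2(90) = 280
  R: 2080 − 3(90) = 1810
  U: 0 + 1(90) = 90
  Q: 0 + 3(90) = 270
Total out = 280 + 1810 + 90 + 270 = 2450 mol/min.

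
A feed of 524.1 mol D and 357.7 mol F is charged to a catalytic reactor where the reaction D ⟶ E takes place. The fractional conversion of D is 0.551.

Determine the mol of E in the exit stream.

289 mol

D reacted = 0.551 × 524.1 = 288.8 mol; ν_D = −1, so ξ = 288.8/1 = 288.8 mol.
Outlet amounts (n = n₀ + ν ξ):
  D: 524.1 − 1(288.8) = 235.3
  E: 0 + 1(288.8) = 288.8
  F: 357.7 (inert)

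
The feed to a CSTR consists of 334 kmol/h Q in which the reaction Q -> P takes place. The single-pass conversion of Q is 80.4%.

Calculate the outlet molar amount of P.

Q reacted = 0.804 × 334 = 268.5 kmol/h; ν_Q = −1, so ξ = 268.5/1 = 268.5 kmol/h.
Outlet amounts (n = n₀ + ν ξ):
  Q: 334 − 1(268.5) = 65.46
  P: 0 + 1(268.5) = 268.5

269 kmol/h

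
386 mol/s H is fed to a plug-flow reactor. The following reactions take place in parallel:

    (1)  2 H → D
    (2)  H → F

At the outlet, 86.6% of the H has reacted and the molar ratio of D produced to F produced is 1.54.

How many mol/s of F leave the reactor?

81.9 mol/s

Conversion of H: H consumed = 0.866 × 386 = 334.3 mol/s = 2ξ₁ + 1ξ₂.
Selectivity: 1ξ₁ / (1ξ₂) = 1.54 → ξ₁ = 1.54 ξ₂.
Substitute: (2·1.54 + 1) ξ₂ = 334.3 → ξ₂ = 81.93 mol/s, ξ₁ = 126.2 mol/s.
Outlet amounts (n = n₀ + Σ ν·ξ):
  H: 386 − 2(126.2) − 1(81.93) = 51.72
  D: 0 + 1(126.2) = 126.2
  F: 0 + 1(81.93) = 81.93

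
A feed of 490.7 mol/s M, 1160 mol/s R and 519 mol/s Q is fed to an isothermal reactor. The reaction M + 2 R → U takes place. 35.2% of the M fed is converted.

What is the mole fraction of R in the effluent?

0.447

M reacted = 0.352 × 490.7 = 172.7 mol/s; ν_M = −1, so ξ = 172.7/1 = 172.7 mol/s.
Outlet amounts (n = n₀ + ν ξ):
  M: 490.7 − 1(172.7) = 318
  R: 1160 − 2(172.7) = 814.5
  U: 0 + 1(172.7) = 172.7
  Q: 519 (inert)
Total out = 1824 mol/s; y_R = 814.5 / 1824 = 0.4465.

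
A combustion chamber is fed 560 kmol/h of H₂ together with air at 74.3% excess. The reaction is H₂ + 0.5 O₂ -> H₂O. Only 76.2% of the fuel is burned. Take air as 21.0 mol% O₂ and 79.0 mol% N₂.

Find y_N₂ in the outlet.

Stoichiometric O₂ = 0.5 × 560 = 280 kmol/h; O₂ fed = 280 × 1.743 = 488 kmol/h.
N₂ fed = 488 × 79/21 = 1836 kmol/h.
Fuel reacted = 0.762 × 560 → ξ = 426.7 kmol/h.
Outlet (n = n₀ + ν ξ):
  H₂: 560 − 1(426.7) = 133.3
  O₂: 488 − 0.5(426.7) = 274.7
  N₂: 1836 (inert)
  H₂O: 0 + 1(426.7) = 426.7
Total out = 2671 kmol/h; y_N₂ = 1836 / 2671 = 0.6875.

0.687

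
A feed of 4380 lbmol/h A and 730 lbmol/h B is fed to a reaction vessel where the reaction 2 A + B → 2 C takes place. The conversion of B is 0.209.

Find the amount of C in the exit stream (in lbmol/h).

B reacted = 0.209 × 730 = 152.6 lbmol/h; ν_B = −1, so ξ = 152.6/1 = 152.6 lbmol/h.
Outlet amounts (n = n₀ + ν ξ):
  A: 4380 − 2(152.6) = 4075
  B: 730 − 1(152.6) = 577.4
  C: 0 + 2(152.6) = 305.1

305 lbmol/h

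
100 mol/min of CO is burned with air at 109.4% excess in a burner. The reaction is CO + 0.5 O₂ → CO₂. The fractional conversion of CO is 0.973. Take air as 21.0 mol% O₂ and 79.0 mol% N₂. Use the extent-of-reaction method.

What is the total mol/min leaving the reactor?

550 mol/min

Stoichiometric O₂ = 0.5 × 100 = 50 mol/min; O₂ fed = 50 × 2.094 = 104.7 mol/min.
N₂ fed = 104.7 × 79/21 = 393.9 mol/min.
Fuel reacted = 0.973 × 100 → ξ = 97.3 mol/min.
Outlet (n = n₀ + ν ξ):
  CO: 100 − 1(97.3) = 2.7
  O₂: 104.7 − 0.5(97.3) = 56.05
  N₂: 393.9 (inert)
  CO₂: 0 + 1(97.3) = 97.3
Total out = 2.7 + 56.05 + 393.9 + 97.3 = 549.9 mol/min.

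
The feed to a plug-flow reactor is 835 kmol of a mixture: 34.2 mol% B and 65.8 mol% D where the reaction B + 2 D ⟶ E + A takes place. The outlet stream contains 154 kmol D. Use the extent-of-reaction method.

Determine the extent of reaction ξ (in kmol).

For D: n = n₀ − 2ξ → 154 = 549.4 − 2ξ, giving ξ = 197.7 kmol.
Outlet amounts (n = n₀ + ν ξ):
  B: 285.6 − 1(197.7) = 87.86
  D: 549.4 − 2(197.7) = 154
  E: 0 + 1(197.7) = 197.7
  A: 0 + 1(197.7) = 197.7

ξ = 198 kmol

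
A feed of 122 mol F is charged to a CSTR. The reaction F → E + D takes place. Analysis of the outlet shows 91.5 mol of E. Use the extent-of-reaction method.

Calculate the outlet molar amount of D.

For E: n = n₀ + 1ξ → 91.5 = 0 + 1ξ, giving ξ = 91.5 mol.
Outlet amounts (n = n₀ + ν ξ):
  F: 122 − 1(91.5) = 30.5
  E: 0 + 1(91.5) = 91.5
  D: 0 + 1(91.5) = 91.5

91.5 mol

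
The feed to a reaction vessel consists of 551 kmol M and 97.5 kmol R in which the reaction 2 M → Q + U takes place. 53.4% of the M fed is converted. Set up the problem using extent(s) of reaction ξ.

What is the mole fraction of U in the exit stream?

M reacted = 0.534 × 551 = 294.2 kmol; ν_M = −2, so ξ = 294.2/2 = 147.1 kmol.
Outlet amounts (n = n₀ + ν ξ):
  M: 551 − 2(147.1) = 256.8
  Q: 0 + 1(147.1) = 147.1
  U: 0 + 1(147.1) = 147.1
  R: 97.5 (inert)
Total out = 648.5 kmol; y_U = 147.1 / 648.5 = 0.2269.

0.227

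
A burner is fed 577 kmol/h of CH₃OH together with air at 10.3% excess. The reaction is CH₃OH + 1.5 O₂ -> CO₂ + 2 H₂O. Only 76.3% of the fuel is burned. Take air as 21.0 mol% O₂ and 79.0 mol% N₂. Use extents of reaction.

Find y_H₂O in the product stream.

Stoichiometric O₂ = 1.5 × 577 = 865.5 kmol/h; O₂ fed = 865.5 × 1.103 = 954.6 kmol/h.
N₂ fed = 954.6 × 79/21 = 3591 kmol/h.
Fuel reacted = 0.763 × 577 → ξ = 440.3 kmol/h.
Outlet (n = n₀ + ν ξ):
  CH₃OH: 577 − 1(440.3) = 136.7
  O₂: 954.6 − 1.5(440.3) = 294.3
  N₂: 3591 (inert)
  CO₂: 0 + 1(440.3) = 440.3
  H₂O: 0 + 2(440.3) = 880.5
Total out = 5343 kmol/h; y_H₂O = 880.5 / 5343 = 0.1648.

0.165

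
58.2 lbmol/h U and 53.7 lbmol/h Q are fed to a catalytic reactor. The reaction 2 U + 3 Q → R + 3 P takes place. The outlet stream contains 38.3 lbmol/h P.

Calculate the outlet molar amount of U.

32.7 lbmol/h

For P: n = n₀ + 3ξ → 38.3 = 0 + 3ξ, giving ξ = 12.77 lbmol/h.
Outlet amounts (n = n₀ + ν ξ):
  U: 58.2 − 2(12.77) = 32.67
  Q: 53.7 − 3(12.77) = 15.4
  R: 0 + 1(12.77) = 12.77
  P: 0 + 3(12.77) = 38.3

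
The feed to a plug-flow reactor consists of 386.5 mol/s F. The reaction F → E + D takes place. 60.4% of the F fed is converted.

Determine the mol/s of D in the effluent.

F reacted = 0.604 × 386.5 = 233.4 mol/s; ν_F = −1, so ξ = 233.4/1 = 233.4 mol/s.
Outlet amounts (n = n₀ + ν ξ):
  F: 386.5 − 1(233.4) = 153.1
  E: 0 + 1(233.4) = 233.4
  D: 0 + 1(233.4) = 233.4

233 mol/s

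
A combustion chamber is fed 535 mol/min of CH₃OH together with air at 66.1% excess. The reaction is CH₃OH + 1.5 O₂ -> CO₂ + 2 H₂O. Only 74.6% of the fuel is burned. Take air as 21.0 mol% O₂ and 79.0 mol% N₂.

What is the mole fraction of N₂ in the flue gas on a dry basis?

0.798

Stoichiometric O₂ = 1.5 × 535 = 802.5 mol/min; O₂ fed = 802.5 × 1.661 = 1333 mol/min.
N₂ fed = 1333 × 79/21 = 5014 mol/min.
Fuel reacted = 0.746 × 535 → ξ = 399.1 mol/min.
Outlet (n = n₀ + ν ξ):
  CH₃OH: 535 − 1(399.1) = 135.9
  O₂: 1333 − 1.5(399.1) = 734.3
  N₂: 5014 (inert)
  CO₂: 0 + 1(399.1) = 399.1
  H₂O: 0 + 2(399.1) = 798.2
Dry total = 6284 mol/min; y_N₂ (dry) = 5014 / 6284 = 0.798.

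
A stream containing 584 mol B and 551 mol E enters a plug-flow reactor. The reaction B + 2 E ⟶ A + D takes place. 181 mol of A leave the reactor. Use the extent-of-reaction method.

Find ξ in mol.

ξ = 181 mol

For A: n = n₀ + 1ξ → 181 = 0 + 1ξ, giving ξ = 181 mol.
Outlet amounts (n = n₀ + ν ξ):
  B: 584 − 1(181) = 403
  E: 551 − 2(181) = 189
  A: 0 + 1(181) = 181
  D: 0 + 1(181) = 181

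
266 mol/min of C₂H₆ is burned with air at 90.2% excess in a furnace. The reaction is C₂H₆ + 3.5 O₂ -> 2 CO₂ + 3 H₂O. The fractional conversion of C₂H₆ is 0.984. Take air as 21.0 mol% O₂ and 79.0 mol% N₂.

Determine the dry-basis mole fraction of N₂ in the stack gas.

Stoichiometric O₂ = 3.5 × 266 = 931 mol/min; O₂ fed = 931 × 1.902 = 1771 mol/min.
N₂ fed = 1771 × 79/21 = 6661 mol/min.
Fuel reacted = 0.984 × 266 → ξ = 261.7 mol/min.
Outlet (n = n₀ + ν ξ):
  C₂H₆: 266 − 1(261.7) = 4.256
  O₂: 1771 − 3.5(261.7) = 854.7
  N₂: 6661 (inert)
  CO₂: 0 + 2(261.7) = 523.5
  H₂O: 0 + 3(261.7) = 785.2
Dry total = 8044 mol/min; y_N₂ (dry) = 6661 / 8044 = 0.8281.

0.828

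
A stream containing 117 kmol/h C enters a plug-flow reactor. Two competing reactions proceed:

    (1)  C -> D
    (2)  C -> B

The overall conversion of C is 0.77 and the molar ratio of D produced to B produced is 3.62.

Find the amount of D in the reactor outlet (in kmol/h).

70.6 kmol/h

Conversion of C: C consumed = 0.77 × 117 = 90.09 kmol/h = 1ξ₁ + 1ξ₂.
Selectivity: 1ξ₁ / (1ξ₂) = 3.62 → ξ₁ = 3.62 ξ₂.
Substitute: (1·3.62 + 1) ξ₂ = 90.09 → ξ₂ = 19.5 kmol/h, ξ₁ = 70.59 kmol/h.
Outlet amounts (n = n₀ + Σ ν·ξ):
  C: 117 − 1(70.59) − 1(19.5) = 26.91
  D: 0 + 1(70.59) = 70.59
  B: 0 + 1(19.5) = 19.5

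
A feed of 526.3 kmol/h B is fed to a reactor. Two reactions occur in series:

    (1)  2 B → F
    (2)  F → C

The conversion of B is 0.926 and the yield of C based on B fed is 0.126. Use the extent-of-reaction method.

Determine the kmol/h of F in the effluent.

177 kmol/h

Conversion of B: B consumed = 2ξ₁ = 0.926 × 526.3 → ξ₁ = 243.7 kmol/h.
Yield of C: 1ξ₂ / 526.3 = 0.126 → ξ₂ = 66.31 kmol/h.
Outlet amounts (n = n₀ + Σ ν·ξ):
  B: 526.3 − 2(243.7) = 38.95
  F: 0 + 1(243.7) − 1(66.31) = 177.4
  C: 0 + 1(66.31) = 66.31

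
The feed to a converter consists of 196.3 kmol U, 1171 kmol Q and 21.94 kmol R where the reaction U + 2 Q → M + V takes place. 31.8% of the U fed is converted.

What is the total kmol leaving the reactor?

U reacted = 0.318 × 196.3 = 62.42 kmol; ν_U = −1, so ξ = 62.42/1 = 62.42 kmol.
Outlet amounts (n = n₀ + ν ξ):
  U: 196.3 − 1(62.42) = 133.9
  Q: 1171 − 2(62.42) = 1046
  M: 0 + 1(62.42) = 62.42
  V: 0 + 1(62.42) = 62.42
  R: 21.94 (inert)
Total out = 133.9 + 1046 + 62.42 + 62.42 + 21.94 = 1327 kmol.

1330 kmol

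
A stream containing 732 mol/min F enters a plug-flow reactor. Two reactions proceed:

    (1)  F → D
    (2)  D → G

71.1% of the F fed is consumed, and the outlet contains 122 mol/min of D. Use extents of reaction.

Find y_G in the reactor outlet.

Conversion of F: F consumed = 1ξ₁ = 0.711 × 732 → ξ₁ = 520.5 mol/min.
D balance: n_D = 0 + 1ξ₁ − 1ξ₂ = 122 → ξ₂ = (1·520.5 − 122)/1 = 398.5 mol/min.
Outlet amounts (n = n₀ + Σ ν·ξ):
  F: 732 − 1(520.5) = 211.5
  D: 0 + 1(520.5) − 1(398.5) = 122
  G: 0 + 1(398.5) = 398.5
Total out = 732 mol/min; y_G = 398.5 / 732 = 0.5443.

0.544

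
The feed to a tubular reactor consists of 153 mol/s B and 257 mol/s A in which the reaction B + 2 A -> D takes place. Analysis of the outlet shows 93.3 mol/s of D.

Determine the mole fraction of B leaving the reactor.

0.267

For D: n = n₀ + 1ξ → 93.3 = 0 + 1ξ, giving ξ = 93.3 mol/s.
Outlet amounts (n = n₀ + ν ξ):
  B: 153 − 1(93.3) = 59.7
  A: 257 − 2(93.3) = 70.4
  D: 0 + 1(93.3) = 93.3
Total out = 223.4 mol/s; y_B = 59.7 / 223.4 = 0.2672.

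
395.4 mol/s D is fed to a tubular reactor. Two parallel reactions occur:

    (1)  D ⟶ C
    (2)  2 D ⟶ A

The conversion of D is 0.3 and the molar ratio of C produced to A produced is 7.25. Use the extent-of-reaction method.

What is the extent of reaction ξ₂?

Conversion of D: D consumed = 0.3 × 395.4 = 118.6 mol/s = 1ξ₁ + 2ξ₂.
Selectivity: 1ξ₁ / (1ξ₂) = 7.25 → ξ₁ = 7.25 ξ₂.
Substitute: (1·7.25 + 2) ξ₂ = 118.6 → ξ₂ = 12.82 mol/s, ξ₁ = 92.97 mol/s.
Outlet amounts (n = n₀ + Σ ν·ξ):
  D: 395.4 − 1(92.97) − 2(12.82) = 276.8
  C: 0 + 1(92.97) = 92.97
  A: 0 + 1(12.82) = 12.82

ξ₂ = 12.8 mol/s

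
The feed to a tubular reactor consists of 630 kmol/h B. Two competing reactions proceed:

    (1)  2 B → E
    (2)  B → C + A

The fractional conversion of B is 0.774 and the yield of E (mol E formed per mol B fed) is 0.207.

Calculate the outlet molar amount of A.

Yield of E: 1ξ₁ / 630 = 0.207 → ξ₁ = 130.4 kmol/h.
Conversion of B: 2ξ₁ + 1ξ₂ = 0.774 × 630 = 487.6 → ξ₂ = 226.8 kmol/h.
Outlet amounts (n = n₀ + Σ ν·ξ):
  B: 630 − 2(130.4) − 1(226.8) = 142.4
  E: 0 + 1(130.4) = 130.4
  C: 0 + 1(226.8) = 226.8
  A: 0 + 1(226.8) = 226.8

227 kmol/h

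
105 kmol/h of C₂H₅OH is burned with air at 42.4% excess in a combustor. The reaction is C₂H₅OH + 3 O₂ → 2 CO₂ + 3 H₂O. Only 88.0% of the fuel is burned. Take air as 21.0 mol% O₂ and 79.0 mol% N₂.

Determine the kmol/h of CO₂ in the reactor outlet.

185 kmol/h

Stoichiometric O₂ = 3 × 105 = 315 kmol/h; O₂ fed = 315 × 1.424 = 448.6 kmol/h.
N₂ fed = 448.6 × 79/21 = 1687 kmol/h.
Fuel reacted = 0.88 × 105 → ξ = 92.4 kmol/h.
Outlet (n = n₀ + ν ξ):
  C₂H₅OH: 105 − 1(92.4) = 12.6
  O₂: 448.6 − 3(92.4) = 171.4
  N₂: 1687 (inert)
  CO₂: 0 + 2(92.4) = 184.8
  H₂O: 0 + 3(92.4) = 277.2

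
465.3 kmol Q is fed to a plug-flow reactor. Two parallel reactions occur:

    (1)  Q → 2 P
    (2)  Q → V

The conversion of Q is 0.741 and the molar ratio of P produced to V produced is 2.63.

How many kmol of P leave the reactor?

392 kmol

Conversion of Q: Q consumed = 0.741 × 465.3 = 344.8 kmol = 1ξ₁ + 1ξ₂.
Selectivity: 2ξ₁ / (1ξ₂) = 2.63 → ξ₁ = 1.315 ξ₂.
Substitute: (1·1.315 + 1) ξ₂ = 344.8 → ξ₂ = 148.9 kmol, ξ₁ = 195.9 kmol.
Outlet amounts (n = n₀ + Σ ν·ξ):
  Q: 465.3 − 1(195.9) − 1(148.9) = 120.5
  P: 0 + 2(195.9) = 391.7
  V: 0 + 1(148.9) = 148.9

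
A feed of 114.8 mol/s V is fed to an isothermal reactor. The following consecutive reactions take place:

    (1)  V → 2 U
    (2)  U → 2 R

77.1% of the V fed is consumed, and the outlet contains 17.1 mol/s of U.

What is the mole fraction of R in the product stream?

0.881

Conversion of V: V consumed = 1ξ₁ = 0.771 × 114.8 → ξ₁ = 88.51 mol/s.
U balance: n_U = 0 + 2ξ₁ − 1ξ₂ = 17.1 → ξ₂ = (2·88.51 − 17.1)/1 = 159.9 mol/s.
Outlet amounts (n = n₀ + Σ ν·ξ):
  V: 114.8 − 1(88.51) = 26.29
  U: 0 + 2(88.51) − 1(159.9) = 17.1
  R: 0 + 2(159.9) = 319.8
Total out = 363.2 mol/s; y_R = 319.8 / 363.2 = 0.8805.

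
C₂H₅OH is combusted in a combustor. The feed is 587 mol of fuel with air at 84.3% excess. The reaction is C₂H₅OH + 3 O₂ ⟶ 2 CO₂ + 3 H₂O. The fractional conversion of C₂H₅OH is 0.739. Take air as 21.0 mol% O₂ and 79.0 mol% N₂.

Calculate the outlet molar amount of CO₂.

868 mol

Stoichiometric O₂ = 3 × 587 = 1761 mol; O₂ fed = 1761 × 1.843 = 3246 mol.
N₂ fed = 3246 × 79/21 = 12210 mol.
Fuel reacted = 0.739 × 587 → ξ = 433.8 mol.
Outlet (n = n₀ + ν ξ):
  C₂H₅OH: 587 − 1(433.8) = 153.2
  O₂: 3246 − 3(433.8) = 1944
  N₂: 12210 (inert)
  CO₂: 0 + 2(433.8) = 867.6
  H₂O: 0 + 3(433.8) = 1301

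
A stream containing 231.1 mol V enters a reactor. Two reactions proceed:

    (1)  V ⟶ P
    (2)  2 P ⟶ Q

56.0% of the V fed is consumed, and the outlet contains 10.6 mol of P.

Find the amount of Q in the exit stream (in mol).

Conversion of V: V consumed = 1ξ₁ = 0.56 × 231.1 → ξ₁ = 129.4 mol.
P balance: n_P = 0 + 1ξ₁ − 2ξ₂ = 10.6 → ξ₂ = (1·129.4 − 10.6)/2 = 59.41 mol.
Outlet amounts (n = n₀ + Σ ν·ξ):
  V: 231.1 − 1(129.4) = 101.7
  P: 0 + 1(129.4) − 2(59.41) = 10.6
  Q: 0 + 1(59.41) = 59.41

59.4 mol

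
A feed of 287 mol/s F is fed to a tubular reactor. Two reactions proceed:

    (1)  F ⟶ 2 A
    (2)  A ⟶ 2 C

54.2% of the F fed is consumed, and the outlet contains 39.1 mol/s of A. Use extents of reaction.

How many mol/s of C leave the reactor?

544 mol/s

Conversion of F: F consumed = 1ξ₁ = 0.542 × 287 → ξ₁ = 155.6 mol/s.
A balance: n_A = 0 + 2ξ₁ − 1ξ₂ = 39.1 → ξ₂ = (2·155.6 − 39.1)/1 = 272 mol/s.
Outlet amounts (n = n₀ + Σ ν·ξ):
  F: 287 − 1(155.6) = 131.4
  A: 0 + 2(155.6) − 1(272) = 39.1
  C: 0 + 2(272) = 544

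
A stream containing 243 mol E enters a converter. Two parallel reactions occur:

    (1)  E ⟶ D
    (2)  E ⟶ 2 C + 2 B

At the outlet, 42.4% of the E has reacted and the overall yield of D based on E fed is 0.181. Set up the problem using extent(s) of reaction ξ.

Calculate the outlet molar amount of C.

Yield of D: 1ξ₁ / 243 = 0.181 → ξ₁ = 43.98 mol.
Conversion of E: 1ξ₁ + 1ξ₂ = 0.424 × 243 = 103 → ξ₂ = 59.05 mol.
Outlet amounts (n = n₀ + Σ ν·ξ):
  E: 243 − 1(43.98) − 1(59.05) = 140
  D: 0 + 1(43.98) = 43.98
  C: 0 + 2(59.05) = 118.1
  B: 0 + 2(59.05) = 118.1

118 mol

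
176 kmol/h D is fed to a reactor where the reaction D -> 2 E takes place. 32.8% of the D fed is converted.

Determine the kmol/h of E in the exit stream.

D reacted = 0.328 × 176 = 57.73 kmol/h; ν_D = −1, so ξ = 57.73/1 = 57.73 kmol/h.
Outlet amounts (n = n₀ + ν ξ):
  D: 176 − 1(57.73) = 118.3
  E: 0 + 2(57.73) = 115.5

115 kmol/h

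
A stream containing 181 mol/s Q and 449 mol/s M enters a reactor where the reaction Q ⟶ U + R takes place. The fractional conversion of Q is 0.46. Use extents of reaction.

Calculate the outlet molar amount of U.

83.3 mol/s

Q reacted = 0.46 × 181 = 83.26 mol/s; ν_Q = −1, so ξ = 83.26/1 = 83.26 mol/s.
Outlet amounts (n = n₀ + ν ξ):
  Q: 181 − 1(83.26) = 97.74
  U: 0 + 1(83.26) = 83.26
  R: 0 + 1(83.26) = 83.26
  M: 449 (inert)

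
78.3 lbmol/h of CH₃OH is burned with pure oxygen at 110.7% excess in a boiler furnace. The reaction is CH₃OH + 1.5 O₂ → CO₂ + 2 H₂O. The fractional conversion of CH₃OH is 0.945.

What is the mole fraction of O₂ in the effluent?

0.376

Stoichiometric O₂ = 1.5 × 78.3 = 117.4 lbmol/h; O₂ fed = 117.4 × 2.107 = 247.5 lbmol/h.
Fuel reacted = 0.945 × 78.3 → ξ = 73.99 lbmol/h.
Outlet (n = n₀ + ν ξ):
  CH₃OH: 78.3 − 1(73.99) = 4.306
  O₂: 247.5 − 1.5(73.99) = 136.5
  CO₂: 0 + 1(73.99) = 73.99
  H₂O: 0 + 2(73.99) = 148
Total out = 362.8 lbmol/h; y_O₂ = 136.5 / 362.8 = 0.3762.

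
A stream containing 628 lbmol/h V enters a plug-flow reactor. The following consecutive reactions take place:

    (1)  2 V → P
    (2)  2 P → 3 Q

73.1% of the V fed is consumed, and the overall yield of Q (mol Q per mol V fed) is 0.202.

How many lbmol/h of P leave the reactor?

Conversion of V: V consumed = 2ξ₁ = 0.731 × 628 → ξ₁ = 229.5 lbmol/h.
Yield of Q: 3ξ₂ / 628 = 0.202 → ξ₂ = 42.29 lbmol/h.
Outlet amounts (n = n₀ + Σ ν·ξ):
  V: 628 − 2(229.5) = 168.9
  P: 0 + 1(229.5) − 2(42.29) = 145
  Q: 0 + 3(42.29) = 126.9

145 lbmol/h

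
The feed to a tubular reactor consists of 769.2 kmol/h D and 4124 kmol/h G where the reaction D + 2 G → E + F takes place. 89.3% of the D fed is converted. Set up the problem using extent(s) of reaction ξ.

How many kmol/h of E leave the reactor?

687 kmol/h

D reacted = 0.893 × 769.2 = 686.9 kmol/h; ν_D = −1, so ξ = 686.9/1 = 686.9 kmol/h.
Outlet amounts (n = n₀ + ν ξ):
  D: 769.2 − 1(686.9) = 82.3
  G: 4124 − 2(686.9) = 2750
  E: 0 + 1(686.9) = 686.9
  F: 0 + 1(686.9) = 686.9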